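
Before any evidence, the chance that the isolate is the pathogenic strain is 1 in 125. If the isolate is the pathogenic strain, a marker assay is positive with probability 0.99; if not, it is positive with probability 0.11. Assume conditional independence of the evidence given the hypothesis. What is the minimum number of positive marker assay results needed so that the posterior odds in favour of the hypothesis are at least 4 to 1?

Prior odds = 0.008/0.992 = 1/124.
Likelihood ratio of a positive = 0.99/0.11 = 9.
Target odds = 4.
Require 9ⁿ ≥ 4 ÷ (1/124) = 496.
9² = 81 falls short of 496 but 9³ = 729 reaches it, so n = 3.

3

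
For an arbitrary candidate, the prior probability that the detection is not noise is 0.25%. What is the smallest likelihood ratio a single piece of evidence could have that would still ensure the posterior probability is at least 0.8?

Prior odds = 0.0025/0.9975 = 1/399.
Target odds = 0.8/0.2 = 4.
Required Bayes factor = 4 ÷ (1/399) = 1596.

1596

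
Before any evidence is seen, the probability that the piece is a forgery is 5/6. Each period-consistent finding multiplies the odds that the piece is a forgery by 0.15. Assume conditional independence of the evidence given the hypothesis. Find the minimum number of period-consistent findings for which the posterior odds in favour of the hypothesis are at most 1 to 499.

5

Prior odds: (5/6) ÷ (1/6) = 5.
Likelihood ratio per period-consistent finding = 0.15.
Target odds = 1/499.
Require 0.15ⁿ ≤ 1/499 ÷ 5 = 1/2495.
0.15⁴ = 81/160000 is still above 1/2495 but 0.15⁵ = 243/3200000 is at or below it, so n = 5.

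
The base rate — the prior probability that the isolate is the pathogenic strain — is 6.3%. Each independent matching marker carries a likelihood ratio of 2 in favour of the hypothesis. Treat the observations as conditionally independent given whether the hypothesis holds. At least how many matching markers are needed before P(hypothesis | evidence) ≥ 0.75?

6

Prior odds: 0.063 ÷ 0.937 = 63/937.
Likelihood ratio per matching marker = 2.
Target posterior odds = 0.75/0.25 = 3.
Need (63/937) × 2ⁿ ≥ 3, i.e. 2ⁿ ≥ 937/21.
2⁵ = 32 falls short of 937/21 but 2⁶ = 64 reaches it, so n = 6.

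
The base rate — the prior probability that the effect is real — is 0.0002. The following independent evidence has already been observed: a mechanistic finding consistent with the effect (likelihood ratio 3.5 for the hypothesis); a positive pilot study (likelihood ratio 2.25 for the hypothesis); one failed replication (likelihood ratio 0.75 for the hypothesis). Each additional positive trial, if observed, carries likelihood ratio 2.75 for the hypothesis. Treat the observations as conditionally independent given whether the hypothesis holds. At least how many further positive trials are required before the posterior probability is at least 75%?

8

Prior odds = 0.0002/0.9998 = 1/4999.
Combined Bayes factor of the evidence already in hand = 3.5 × 2.25 × 0.75 = 5.90625.
Odds after that evidence = (1/4999) × 5.90625 = 189/159968.
Target odds = 0.75/0.25 = 3.
Need 2.75ⁿ ≥ 3 ÷ (189/159968) = 159968/63.
2.75⁷ = 19487171/16384 falls short of 159968/63 but 2.75⁸ = 214358881/65536 reaches it, so n = 8.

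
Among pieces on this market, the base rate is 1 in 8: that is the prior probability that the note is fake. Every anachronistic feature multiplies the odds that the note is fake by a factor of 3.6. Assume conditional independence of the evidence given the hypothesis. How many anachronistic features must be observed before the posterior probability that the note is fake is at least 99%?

6

Prior odds = 0.125/0.875 = 1/7.
Likelihood ratio per anachronistic feature = 3.6.
Target odds: 0.99 ÷ 0.01 = 99.
Require 3.6ⁿ ≥ 99 ÷ (1/7) = 693.
3.6⁵ = 604.66176 falls short of 693 but 3.6⁶ = 34012224/15625 reaches it, so n = 6.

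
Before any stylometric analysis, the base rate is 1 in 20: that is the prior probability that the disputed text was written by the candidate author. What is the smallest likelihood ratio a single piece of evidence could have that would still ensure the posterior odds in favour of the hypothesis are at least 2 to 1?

Prior odds = 0.05/0.95 = 1/19.
Target odds = 2.
Required Bayes factor = 2 ÷ (1/19) = 38.

38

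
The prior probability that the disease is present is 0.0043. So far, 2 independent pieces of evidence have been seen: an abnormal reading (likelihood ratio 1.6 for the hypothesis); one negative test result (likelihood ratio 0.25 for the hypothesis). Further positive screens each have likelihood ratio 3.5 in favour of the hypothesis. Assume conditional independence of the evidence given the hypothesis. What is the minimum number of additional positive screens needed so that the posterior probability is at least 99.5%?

10

Prior odds = 0.0043/0.9957 = 43/9957.
Combined Bayes factor of the evidence already in hand = 1.6 × 0.25 = 0.4.
Odds after that evidence = (43/9957) × 0.4 = 86/49785.
Target odds = 0.995/0.005 = 199.
Need 3.5ⁿ ≥ 199 ÷ (86/49785) = 9907215/86.
3.5⁹ = 40353607/512 falls short of 9907215/86 but 3.5¹⁰ = 282475249/1024 reaches it, so n = 10.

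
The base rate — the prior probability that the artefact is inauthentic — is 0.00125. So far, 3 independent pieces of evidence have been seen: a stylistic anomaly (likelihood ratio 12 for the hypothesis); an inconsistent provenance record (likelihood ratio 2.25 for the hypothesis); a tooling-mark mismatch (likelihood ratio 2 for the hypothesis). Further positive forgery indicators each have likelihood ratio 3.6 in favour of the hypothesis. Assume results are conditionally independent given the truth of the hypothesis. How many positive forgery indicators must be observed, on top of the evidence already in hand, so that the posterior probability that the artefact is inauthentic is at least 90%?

Prior odds = 0.00125/0.99875 = 1/799.
Combined Bayes factor of the evidence already in hand = 12 × 2.25 × 2 = 54.
Odds after that evidence = (1/799) × 54 = 54/799.
Target odds = 0.9/0.1 = 9.
Need 3.6ⁿ ≥ 9 ÷ (54/799) = 799/6.
3.6³ = 46.656 falls short of 799/6 but 3.6⁴ = 167.9616 reaches it, so n = 4.

4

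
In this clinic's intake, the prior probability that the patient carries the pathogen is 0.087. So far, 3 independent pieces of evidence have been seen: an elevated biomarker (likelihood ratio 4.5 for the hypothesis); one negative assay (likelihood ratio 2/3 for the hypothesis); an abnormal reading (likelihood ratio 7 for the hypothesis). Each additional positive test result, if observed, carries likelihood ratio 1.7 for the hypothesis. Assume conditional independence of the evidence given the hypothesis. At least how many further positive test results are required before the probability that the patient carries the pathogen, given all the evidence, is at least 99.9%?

Prior odds = 0.087/0.913 = 87/913.
Combined Bayes factor of the evidence already in hand = 4.5 × (2/3) × 7 = 21.
Odds after that evidence = (87/913) × 21 = 1827/913.
Target odds = 0.999/0.001 = 999.
Need 1.7ⁿ ≥ 999 ÷ (1827/913) = 101343/203.
1.7¹¹ ≈342.719 falls short of 101343/203 but 1.7¹² ≈582.622 reaches it, so n = 12.

12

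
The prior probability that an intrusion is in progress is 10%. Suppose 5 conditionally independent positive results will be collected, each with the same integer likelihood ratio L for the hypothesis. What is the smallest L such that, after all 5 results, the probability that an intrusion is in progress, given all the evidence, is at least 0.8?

3

Prior odds = 0.1/0.9 = 1/9.
Target odds = 0.8/0.2 = 4.
Need L⁵ ≥ 4 ÷ (1/9) = 36.
2⁵ = 32 < 36 ≤ 243 = 3⁵, so L = 3.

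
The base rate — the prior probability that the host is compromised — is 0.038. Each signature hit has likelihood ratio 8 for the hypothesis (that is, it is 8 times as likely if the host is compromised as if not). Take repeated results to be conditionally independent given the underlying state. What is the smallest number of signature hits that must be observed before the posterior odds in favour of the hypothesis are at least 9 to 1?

Prior odds = 0.038/0.962 = 19/481.
Likelihood ratio per signature hit = 8.
Target odds = 9.
Need (19/481) × 8ⁿ ≥ 9, i.e. 8ⁿ ≥ 4329/19.
8² = 64 falls short of 4329/19 but 8³ = 512 reaches it, so n = 3.

3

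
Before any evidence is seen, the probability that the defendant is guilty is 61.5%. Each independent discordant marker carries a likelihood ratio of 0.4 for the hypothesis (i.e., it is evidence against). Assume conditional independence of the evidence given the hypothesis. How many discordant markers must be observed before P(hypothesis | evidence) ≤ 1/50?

5

Prior odds = 0.615/0.385 = 123/77.
Likelihood ratio per discordant marker = 0.4.
Target odds: 0.02 ÷ 0.98 = 1/49.
Require 0.4ⁿ ≤ 1/49 ÷ (123/77) = 11/861.
0.4⁴ = 0.0256 is still above 11/861 but 0.4⁵ = 0.01024 is at or below it, so n = 5.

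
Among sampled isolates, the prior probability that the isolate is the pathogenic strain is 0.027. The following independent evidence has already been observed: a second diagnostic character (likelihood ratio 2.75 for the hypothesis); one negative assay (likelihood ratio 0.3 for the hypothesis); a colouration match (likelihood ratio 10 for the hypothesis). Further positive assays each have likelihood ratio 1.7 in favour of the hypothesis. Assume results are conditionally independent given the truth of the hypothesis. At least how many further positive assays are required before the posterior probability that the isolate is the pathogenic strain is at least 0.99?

12

Prior odds = 0.027/0.973 = 27/973.
Combined Bayes factor of the evidence already in hand = 2.75 × 0.3 × 10 = 8.25.
Odds after that evidence = (27/973) × 8.25 = 891/3892.
Target odds = 0.99/0.01 = 99.
Need 1.7ⁿ ≥ 99 ÷ (891/3892) = 3892/9.
1.7¹¹ ≈342.719 falls short of 3892/9 but 1.7¹² ≈582.622 reaches it, so n = 12.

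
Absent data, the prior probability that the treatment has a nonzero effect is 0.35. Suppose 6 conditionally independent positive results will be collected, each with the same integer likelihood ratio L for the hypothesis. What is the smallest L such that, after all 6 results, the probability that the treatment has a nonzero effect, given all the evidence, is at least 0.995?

3

Prior odds = 0.35/0.65 = 7/13.
Target odds = 0.995/0.005 = 199.
Need L⁶ ≥ 199 ÷ (7/13) = 2587/7.
2⁶ = 64 < 2587/7 ≤ 729 = 3⁶, so L = 3.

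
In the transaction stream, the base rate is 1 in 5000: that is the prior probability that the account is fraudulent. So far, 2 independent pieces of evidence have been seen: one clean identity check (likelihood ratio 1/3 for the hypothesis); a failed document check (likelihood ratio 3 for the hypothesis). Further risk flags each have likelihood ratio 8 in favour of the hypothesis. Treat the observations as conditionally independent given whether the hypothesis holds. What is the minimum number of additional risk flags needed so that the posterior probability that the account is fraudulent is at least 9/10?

6

Prior odds = 0.0002/0.9998 = 1/4999.
Combined Bayes factor of the evidence already in hand = (1/3) × 3 = 1.
Odds after that evidence = (1/4999) × 1 = 1/4999.
Target odds = 0.9/0.1 = 9.
Need 8ⁿ ≥ 9 ÷ (1/4999) = 44991.
8⁵ = 32768 falls short of 44991 but 8⁶ = 262144 reaches it, so n = 6.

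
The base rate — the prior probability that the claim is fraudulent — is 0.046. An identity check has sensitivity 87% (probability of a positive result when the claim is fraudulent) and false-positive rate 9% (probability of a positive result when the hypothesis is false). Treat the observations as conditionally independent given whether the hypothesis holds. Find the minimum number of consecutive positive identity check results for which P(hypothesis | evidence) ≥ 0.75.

2

Prior odds = 0.046/0.954 = 23/477.
Likelihood ratio of a positive result = 0.87/0.09 = 29/3.
Target posterior odds = 0.75/0.25 = 3.
Need (23/477) × (29/3)ⁿ ≥ 3, i.e. (29/3)ⁿ ≥ 1431/23.
(29/3)¹ = 29/3 falls short of 1431/23 but (29/3)² = 841/9 reaches it, so n = 2.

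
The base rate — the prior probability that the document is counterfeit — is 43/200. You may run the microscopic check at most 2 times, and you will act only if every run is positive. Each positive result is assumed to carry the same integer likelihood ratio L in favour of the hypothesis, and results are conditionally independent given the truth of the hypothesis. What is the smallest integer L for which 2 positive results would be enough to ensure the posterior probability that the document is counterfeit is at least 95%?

9

Prior odds = 0.215/0.785 = 43/157.
Target odds = 0.95/0.05 = 19.
Need L² ≥ 19 ÷ (43/157) = 2983/43.
8² = 64 < 2983/43 ≤ 81 = 9², so L = 9.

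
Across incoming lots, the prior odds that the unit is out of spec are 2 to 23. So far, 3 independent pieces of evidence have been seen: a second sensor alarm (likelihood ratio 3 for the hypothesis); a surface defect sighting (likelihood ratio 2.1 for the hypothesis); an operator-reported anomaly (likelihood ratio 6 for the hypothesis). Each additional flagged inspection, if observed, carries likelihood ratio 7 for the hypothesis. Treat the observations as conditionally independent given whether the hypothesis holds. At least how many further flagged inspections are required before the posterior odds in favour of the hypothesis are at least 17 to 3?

Prior odds = 2/23.
Combined Bayes factor of the evidence already in hand = 3 × 2.1 × 6 = 37.8.
Odds after that evidence = (2/23) × 37.8 = 378/115.
Target odds = 17/3.
Need 7ⁿ ≥ 17/3 ÷ (378/115) = 1955/1134.
7¹ = 7, which meets the required 1955/1134; so n = 1.

1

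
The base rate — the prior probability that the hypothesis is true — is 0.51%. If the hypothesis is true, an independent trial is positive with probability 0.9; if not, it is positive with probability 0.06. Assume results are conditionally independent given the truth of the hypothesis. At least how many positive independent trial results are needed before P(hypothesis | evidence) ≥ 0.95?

4

Prior odds = 0.0051/0.9949 = 51/9949.
Likelihood ratio of a positive = 0.9/0.06 = 15.
Target odds: 0.95 ÷ 0.05 = 19.
Need (51/9949) × 15ⁿ ≥ 19, i.e. 15ⁿ ≥ 189031/51.
15³ = 3375 falls short of 189031/51 but 15⁴ = 50625 reaches it, so n = 4.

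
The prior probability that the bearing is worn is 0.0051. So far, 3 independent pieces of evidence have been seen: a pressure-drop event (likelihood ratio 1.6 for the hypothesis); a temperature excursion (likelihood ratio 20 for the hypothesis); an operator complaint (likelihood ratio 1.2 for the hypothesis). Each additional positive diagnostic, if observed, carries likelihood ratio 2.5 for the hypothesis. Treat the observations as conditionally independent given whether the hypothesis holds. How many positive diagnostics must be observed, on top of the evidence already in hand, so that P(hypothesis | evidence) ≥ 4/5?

4

Prior odds = 0.0051/0.9949 = 51/9949.
Combined Bayes factor of the evidence already in hand = 1.6 × 20 × 1.2 = 38.4.
Odds after that evidence = (51/9949) × 38.4 = 9792/49745.
Target odds = 0.8/0.2 = 4.
Need 2.5ⁿ ≥ 4 ÷ (9792/49745) = 49745/2448.
2.5³ = 15.625 falls short of 49745/2448 but 2.5⁴ = 39.0625 reaches it, so n = 4.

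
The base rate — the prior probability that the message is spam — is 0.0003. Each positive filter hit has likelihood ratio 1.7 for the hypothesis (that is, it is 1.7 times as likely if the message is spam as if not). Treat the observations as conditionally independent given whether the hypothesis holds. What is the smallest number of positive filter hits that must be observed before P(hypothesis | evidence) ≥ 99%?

24

Prior odds = 0.0003/0.9997 = 3/9997.
Likelihood ratio per positive filter hit = 1.7.
Target odds: 0.99 ÷ 0.01 = 99.
Require 1.7ⁿ ≥ 99 ÷ (3/9997) = 329901.
1.7²³ ≈199676 falls short of 329901 but 1.7²⁴ ≈339449 reaches it, so n = 24.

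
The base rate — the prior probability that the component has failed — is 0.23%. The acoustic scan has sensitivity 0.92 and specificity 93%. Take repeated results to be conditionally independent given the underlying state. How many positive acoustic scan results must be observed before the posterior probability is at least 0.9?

4

Prior odds: 0.0023 ÷ 0.9977 = 23/9977.
False-positive rate = 1 − 0.93 = 0.07; likelihood ratio of a positive = 0.92/0.07 = 92/7.
Target posterior odds = 0.9/0.1 = 9.
Need (23/9977) × (92/7)ⁿ ≥ 9, i.e. (92/7)ⁿ ≥ 89793/23.
(92/7)³ = 778688/343 falls short of 89793/23 but (92/7)⁴ = 71639296/2401 reaches it, so n = 4.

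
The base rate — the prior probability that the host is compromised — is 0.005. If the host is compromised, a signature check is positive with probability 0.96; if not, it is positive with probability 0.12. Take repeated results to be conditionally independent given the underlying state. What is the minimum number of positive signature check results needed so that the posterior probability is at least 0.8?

Prior odds: 0.005 ÷ 0.995 = 1/199.
Likelihood ratio of a positive = 0.96/0.12 = 8.
Target odds: 0.8 ÷ 0.2 = 4.
Require 8ⁿ ≥ 4 ÷ (1/199) = 796.
8³ = 512 falls short of 796 but 8⁴ = 4096 reaches it, so n = 4.

4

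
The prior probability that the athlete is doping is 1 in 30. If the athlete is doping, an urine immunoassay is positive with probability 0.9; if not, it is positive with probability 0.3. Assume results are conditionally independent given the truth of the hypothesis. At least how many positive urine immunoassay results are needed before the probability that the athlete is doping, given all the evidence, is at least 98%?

Prior odds: (1/30) ÷ (29/30) = 1/29.
Likelihood ratio of a positive = 0.9/0.3 = 3.
Target odds: 0.98 ÷ 0.02 = 49.
Require 3ⁿ ≥ 49 ÷ (1/29) = 1421.
3⁶ = 729 falls short of 1421 but 3⁷ = 2187 reaches it, so n = 7.

7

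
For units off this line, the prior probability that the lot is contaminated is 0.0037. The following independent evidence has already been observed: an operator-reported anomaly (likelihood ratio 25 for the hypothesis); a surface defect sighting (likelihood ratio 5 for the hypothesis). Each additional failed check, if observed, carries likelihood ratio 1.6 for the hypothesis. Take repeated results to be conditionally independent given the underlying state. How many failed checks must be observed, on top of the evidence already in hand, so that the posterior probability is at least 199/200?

Prior odds = 0.0037/0.9963 = 37/9963.
Combined Bayes factor of the evidence already in hand = 25 × 5 = 125.
Odds after that evidence = (37/9963) × 125 = 4625/9963.
Target odds = 0.995/0.005 = 199.
Need 1.6ⁿ ≥ 199 ÷ (4625/9963) = 1982637/4625.
1.6¹² ≈281.475 falls short of 1982637/4625 but 1.6¹³ ≈450.36 reaches it, so n = 13.

13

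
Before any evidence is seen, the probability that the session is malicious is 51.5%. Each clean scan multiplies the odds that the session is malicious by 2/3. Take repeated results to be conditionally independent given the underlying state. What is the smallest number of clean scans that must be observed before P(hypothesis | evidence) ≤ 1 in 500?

16

Prior odds: 0.515 ÷ 0.485 = 103/97.
Likelihood ratio per clean scan = 2/3.
Target posterior odds = 0.002/0.998 = 1/499.
Need (103/97) × (2/3)ⁿ ≤ 1/499, i.e. (2/3)ⁿ ≤ 97/51397.
(2/3)¹⁵ = 32768/14348907 is still above 97/51397 but (2/3)¹⁶ = 65536/43046721 is at or below it, so n = 16.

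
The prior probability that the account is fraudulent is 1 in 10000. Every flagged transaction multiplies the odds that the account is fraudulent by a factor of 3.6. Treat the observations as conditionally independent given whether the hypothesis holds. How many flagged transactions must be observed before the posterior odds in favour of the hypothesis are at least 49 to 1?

Prior odds = 0.0001/0.9999 = 1/9999.
Likelihood ratio per flagged transaction = 3.6.
Target odds = 49.
Need (1/9999) × 3.6ⁿ ≥ 49, i.e. 3.6ⁿ ≥ 489951.
3.6¹⁰ ≈365616 falls short of 489951 but 3.6¹¹ ≈1.31622e+06 reaches it, so n = 11.

11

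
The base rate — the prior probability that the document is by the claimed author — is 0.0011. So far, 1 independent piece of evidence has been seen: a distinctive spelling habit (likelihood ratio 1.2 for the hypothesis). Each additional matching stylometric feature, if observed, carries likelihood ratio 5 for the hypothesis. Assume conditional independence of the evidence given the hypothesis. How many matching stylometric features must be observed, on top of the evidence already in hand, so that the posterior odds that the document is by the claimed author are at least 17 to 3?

Prior odds = 0.0011/0.9989 = 11/9989.
Bayes factor of the evidence already in hand = 1.2.
Odds after that evidence = (11/9989) × 1.2 = 66/49945.
Target odds = 17/3.
Need 5ⁿ ≥ 17/3 ÷ (66/49945) = 849065/198.
5⁵ = 3125 falls short of 849065/198 but 5⁶ = 15625 reaches it, so n = 6.

6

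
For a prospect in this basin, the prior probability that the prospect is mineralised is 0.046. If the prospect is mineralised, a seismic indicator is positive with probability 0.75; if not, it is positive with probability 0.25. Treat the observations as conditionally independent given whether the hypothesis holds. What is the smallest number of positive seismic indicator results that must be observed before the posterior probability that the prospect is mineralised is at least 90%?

5

Prior odds: 0.046 ÷ 0.954 = 23/477.
Likelihood ratio of a positive = 0.75/0.25 = 3.
Target posterior odds = 0.9/0.1 = 9.
Require 3ⁿ ≥ 9 ÷ (23/477) = 4293/23.
3⁴ = 81 falls short of 4293/23 but 3⁵ = 243 reaches it, so n = 5.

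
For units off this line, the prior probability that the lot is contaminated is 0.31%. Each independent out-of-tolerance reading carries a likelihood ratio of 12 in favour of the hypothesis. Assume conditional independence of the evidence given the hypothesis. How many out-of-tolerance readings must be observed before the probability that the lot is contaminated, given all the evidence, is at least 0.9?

4

Prior odds = 0.0031/0.9969 = 31/9969.
Likelihood ratio per out-of-tolerance reading = 12.
Target odds: 0.9 ÷ 0.1 = 9.
Require 12ⁿ ≥ 9 ÷ (31/9969) = 89721/31.
12³ = 1728 falls short of 89721/31 but 12⁴ = 20736 reaches it, so n = 4.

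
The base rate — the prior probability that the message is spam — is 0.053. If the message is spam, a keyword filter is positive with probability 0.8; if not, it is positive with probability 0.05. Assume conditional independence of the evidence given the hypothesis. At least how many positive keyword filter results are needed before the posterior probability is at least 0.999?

4

Prior odds = 0.053/0.947 = 53/947.
Likelihood ratio of a positive = 0.8/0.05 = 16.
Target odds: 0.999 ÷ 0.001 = 999.
Need (53/947) × 16ⁿ ≥ 999, i.e. 16ⁿ ≥ 946053/53.
16³ = 4096 falls short of 946053/53 but 16⁴ = 65536 reaches it, so n = 4.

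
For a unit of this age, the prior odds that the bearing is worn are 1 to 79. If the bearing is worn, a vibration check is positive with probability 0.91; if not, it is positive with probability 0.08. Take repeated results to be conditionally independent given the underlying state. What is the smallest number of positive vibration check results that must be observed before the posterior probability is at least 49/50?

4

Prior odds = 1/79.
Likelihood ratio of a positive = 0.91/0.08 = 11.375.
Target odds: 0.98 ÷ 0.02 = 49.
Require 11.375ⁿ ≥ 49 ÷ (1/79) = 3871.
11.375³ = 753571/512 falls short of 3871 but 11.375⁴ = 68574961/4096 reaches it, so n = 4.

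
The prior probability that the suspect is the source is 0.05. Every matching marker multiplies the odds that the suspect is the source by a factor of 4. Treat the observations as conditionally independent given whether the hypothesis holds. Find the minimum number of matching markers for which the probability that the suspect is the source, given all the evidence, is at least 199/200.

6

Prior odds = 0.05/0.95 = 1/19.
Likelihood ratio per matching marker = 4.
Target posterior odds = 0.995/0.005 = 199.
Require 4ⁿ ≥ 199 ÷ (1/19) = 3781.
4⁵ = 1024 falls short of 3781 but 4⁶ = 4096 reaches it, so n = 6.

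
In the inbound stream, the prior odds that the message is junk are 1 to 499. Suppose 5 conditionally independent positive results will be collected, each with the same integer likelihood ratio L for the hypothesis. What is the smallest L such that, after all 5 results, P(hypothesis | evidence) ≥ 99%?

Prior odds = 1/499.
Target odds = 0.99/0.01 = 99.
Need L⁵ ≥ 99 ÷ (1/499) = 49401.
8⁵ = 32768 < 49401 ≤ 59049 = 9⁵, so L = 9.

9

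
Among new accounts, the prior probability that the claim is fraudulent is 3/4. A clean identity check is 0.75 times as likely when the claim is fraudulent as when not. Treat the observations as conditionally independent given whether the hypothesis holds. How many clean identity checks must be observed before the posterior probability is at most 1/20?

15

Prior odds = 0.75/0.25 = 3.
Likelihood ratio per clean identity check = 0.75.
Target posterior odds = 0.05/0.95 = 1/19.
Require 0.75ⁿ ≤ 1/19 ÷ 3 = 1/57.
0.75¹⁴ = 4782969/268435456 is still above 1/57 but 0.75¹⁵ ≈0.0133635 is at or below it, so n = 15.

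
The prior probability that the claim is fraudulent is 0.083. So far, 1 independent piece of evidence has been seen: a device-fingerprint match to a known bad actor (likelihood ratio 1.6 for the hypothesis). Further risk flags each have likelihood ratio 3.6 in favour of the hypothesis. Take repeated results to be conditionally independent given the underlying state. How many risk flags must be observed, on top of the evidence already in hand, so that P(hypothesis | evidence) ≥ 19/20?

4

Prior odds = 0.083/0.917 = 83/917.
Bayes factor of the evidence already in hand = 1.6.
Odds after that evidence = (83/917) × 1.6 = 664/4585.
Target odds = 0.95/0.05 = 19.
Need 3.6ⁿ ≥ 19 ÷ (664/4585) = 87115/664.
3.6³ = 46.656 falls short of 87115/664 but 3.6⁴ = 167.9616 reaches it, so n = 4.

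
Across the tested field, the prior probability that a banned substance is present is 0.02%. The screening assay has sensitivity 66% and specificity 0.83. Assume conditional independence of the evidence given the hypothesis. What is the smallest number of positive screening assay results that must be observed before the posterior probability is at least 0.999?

12

Prior odds = 0.0002/0.9998 = 1/4999.
False-positive rate = 1 − 0.83 = 0.17; likelihood ratio of a positive = 0.66/0.17 = 66/17.
Target odds: 0.999 ÷ 0.001 = 999.
Need (1/4999) × (66/17)ⁿ ≥ 999, i.e. (66/17)ⁿ ≥ 4994001.
(66/17)¹¹ ≈3.02027e+06 falls short of 4994001 but (66/17)¹² ≈1.17257e+07 reaches it, so n = 12.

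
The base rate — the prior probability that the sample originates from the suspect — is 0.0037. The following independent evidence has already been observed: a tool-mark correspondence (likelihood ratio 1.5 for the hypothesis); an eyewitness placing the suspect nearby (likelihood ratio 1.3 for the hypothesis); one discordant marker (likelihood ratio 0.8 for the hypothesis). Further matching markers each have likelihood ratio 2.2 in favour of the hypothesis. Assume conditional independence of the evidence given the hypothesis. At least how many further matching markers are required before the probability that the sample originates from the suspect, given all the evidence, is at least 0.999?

Prior odds = 0.0037/0.9963 = 37/9963.
Combined Bayes factor of the evidence already in hand = 1.5 × 1.3 × 0.8 = 1.56.
Odds after that evidence = (37/9963) × 1.56 = 481/83025.
Target odds = 0.999/0.001 = 999.
Need 2.2ⁿ ≥ 999 ÷ (481/83025) = 2241675/13.
2.2¹⁵ ≈136880 falls short of 2241675/13 but 2.2¹⁶ ≈301136 reaches it, so n = 16.

16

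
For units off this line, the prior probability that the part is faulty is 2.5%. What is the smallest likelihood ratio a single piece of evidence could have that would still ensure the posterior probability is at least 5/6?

Prior odds = 0.025/0.975 = 1/39.
Target odds = (5/6)/(1/6) = 5.
Required Bayes factor = 5 ÷ (1/39) = 195.

195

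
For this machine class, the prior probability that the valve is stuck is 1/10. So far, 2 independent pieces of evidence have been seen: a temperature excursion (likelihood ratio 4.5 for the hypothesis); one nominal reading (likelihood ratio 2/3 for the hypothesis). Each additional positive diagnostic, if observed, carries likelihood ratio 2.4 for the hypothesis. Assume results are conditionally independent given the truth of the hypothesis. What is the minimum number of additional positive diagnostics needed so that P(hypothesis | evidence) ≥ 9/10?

Prior odds = 0.1/0.9 = 1/9.
Combined Bayes factor of the evidence already in hand = 4.5 × (2/3) = 3.
Odds after that evidence = (1/9) × 3 = 1/3.
Target odds = 0.9/0.1 = 9.
Need 2.4ⁿ ≥ 9 ÷ (1/3) = 27.
2.4³ = 13.824 falls short of 27 but 2.4⁴ = 33.1776 reaches it, so n = 4.

4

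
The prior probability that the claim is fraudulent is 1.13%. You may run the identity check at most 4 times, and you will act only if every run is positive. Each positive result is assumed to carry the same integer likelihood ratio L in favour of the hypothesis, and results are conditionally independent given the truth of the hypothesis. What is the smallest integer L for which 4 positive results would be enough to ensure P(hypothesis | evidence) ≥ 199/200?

12

Prior odds = 0.0113/0.9887 = 113/9887.
Target odds = 0.995/0.005 = 199.
Need L⁴ ≥ 199 ÷ (113/9887) = 1967513/113.
11⁴ = 14641 < 1967513/113 ≤ 20736 = 12⁴, so L = 12.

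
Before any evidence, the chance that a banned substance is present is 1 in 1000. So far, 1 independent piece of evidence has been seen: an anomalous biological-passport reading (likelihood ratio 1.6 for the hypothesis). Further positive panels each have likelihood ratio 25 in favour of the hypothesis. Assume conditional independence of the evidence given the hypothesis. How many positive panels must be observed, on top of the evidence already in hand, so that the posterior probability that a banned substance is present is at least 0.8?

Prior odds = 0.001/0.999 = 1/999.
Bayes factor of the evidence already in hand = 1.6.
Odds after that evidence = (1/999) × 1.6 = 8/4995.
Target odds = 0.8/0.2 = 4.
Need 25ⁿ ≥ 4 ÷ (8/4995) = 2497.5.
25² = 625 falls short of 2497.5 but 25³ = 15625 reaches it, so n = 3.

3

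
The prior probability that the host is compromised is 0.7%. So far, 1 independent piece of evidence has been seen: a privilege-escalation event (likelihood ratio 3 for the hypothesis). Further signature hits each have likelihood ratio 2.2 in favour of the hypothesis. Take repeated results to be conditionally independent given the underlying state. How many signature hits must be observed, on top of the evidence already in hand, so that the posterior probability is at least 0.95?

9

Prior odds = 0.007/0.993 = 7/993.
Bayes factor of the evidence already in hand = 3.
Odds after that evidence = (7/993) × 3 = 7/331.
Target odds = 0.95/0.05 = 19.
Need 2.2ⁿ ≥ 19 ÷ (7/331) = 6289/7.
2.2⁸ = 214358881/390625 falls short of 6289/7 but 2.2⁹ ≈1207.27 reaches it, so n = 9.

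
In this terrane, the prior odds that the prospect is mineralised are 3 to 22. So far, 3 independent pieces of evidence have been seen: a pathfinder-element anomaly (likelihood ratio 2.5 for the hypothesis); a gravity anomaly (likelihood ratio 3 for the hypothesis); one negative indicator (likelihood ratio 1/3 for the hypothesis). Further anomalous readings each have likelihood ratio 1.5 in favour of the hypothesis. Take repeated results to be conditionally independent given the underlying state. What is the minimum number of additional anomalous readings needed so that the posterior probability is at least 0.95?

Prior odds = 3/22.
Combined Bayes factor of the evidence already in hand = 2.5 × 3 × (1/3) = 2.5.
Odds after that evidence = (3/22) × 2.5 = 15/44.
Target odds = 0.95/0.05 = 19.
Need 1.5ⁿ ≥ 19 ÷ (15/44) = 836/15.
1.5⁹ = 19683/512 falls short of 836/15 but 1.5¹⁰ = 59049/1024 reaches it, so n = 10.

10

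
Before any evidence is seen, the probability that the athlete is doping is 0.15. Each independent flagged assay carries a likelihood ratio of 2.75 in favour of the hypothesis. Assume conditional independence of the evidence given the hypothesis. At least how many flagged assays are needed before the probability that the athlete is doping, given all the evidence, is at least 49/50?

6

Prior odds: 0.15 ÷ 0.85 = 3/17.
Likelihood ratio per flagged assay = 2.75.
Target posterior odds = 0.98/0.02 = 49.
Require 2.75ⁿ ≥ 49 ÷ (3/17) = 833/3.
2.75⁵ = 161051/1024 falls short of 833/3 but 2.75⁶ = 1771561/4096 reaches it, so n = 6.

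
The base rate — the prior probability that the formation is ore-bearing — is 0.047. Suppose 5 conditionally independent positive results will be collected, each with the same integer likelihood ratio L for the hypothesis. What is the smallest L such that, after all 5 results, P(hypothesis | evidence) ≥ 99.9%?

8

Prior odds = 0.047/0.953 = 47/953.
Target odds = 0.999/0.001 = 999.
Need L⁵ ≥ 999 ÷ (47/953) = 952047/47.
7⁵ = 16807 < 952047/47 ≤ 32768 = 8⁵, so L = 8.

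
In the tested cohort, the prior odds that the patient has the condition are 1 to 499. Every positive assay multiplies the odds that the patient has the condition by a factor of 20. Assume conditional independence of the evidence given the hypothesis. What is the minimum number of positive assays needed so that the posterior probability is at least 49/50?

4

Prior odds = 1/499.
Likelihood ratio per positive assay = 20.
Target odds: 0.98 ÷ 0.02 = 49.
Require 20ⁿ ≥ 49 ÷ (1/499) = 24451.
20³ = 8000 falls short of 24451 but 20⁴ = 160000 reaches it, so n = 4.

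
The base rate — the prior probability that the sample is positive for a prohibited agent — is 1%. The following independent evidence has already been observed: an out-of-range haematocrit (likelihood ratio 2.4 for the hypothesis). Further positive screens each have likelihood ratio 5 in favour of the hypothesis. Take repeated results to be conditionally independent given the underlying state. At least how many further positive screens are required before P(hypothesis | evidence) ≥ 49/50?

5

Prior odds = 0.01/0.99 = 1/99.
Bayes factor of the evidence already in hand = 2.4.
Odds after that evidence = (1/99) × 2.4 = 4/165.
Target odds = 0.98/0.02 = 49.
Need 5ⁿ ≥ 49 ÷ (4/165) = 2021.25.
5⁴ = 625 falls short of 2021.25 but 5⁵ = 3125 reaches it, so n = 5.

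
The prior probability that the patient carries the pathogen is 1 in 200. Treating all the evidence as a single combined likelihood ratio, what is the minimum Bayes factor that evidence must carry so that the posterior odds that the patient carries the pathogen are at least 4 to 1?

Prior odds = 0.005/0.995 = 1/199.
Target odds = 4.
Required Bayes factor = 4 ÷ (1/199) = 796.

796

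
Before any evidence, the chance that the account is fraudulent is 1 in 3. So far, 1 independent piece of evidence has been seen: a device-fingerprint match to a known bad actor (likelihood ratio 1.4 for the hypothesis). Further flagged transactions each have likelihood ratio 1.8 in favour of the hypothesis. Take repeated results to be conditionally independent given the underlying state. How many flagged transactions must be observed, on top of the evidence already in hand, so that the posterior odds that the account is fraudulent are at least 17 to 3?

4

Prior odds = (1/3)/(2/3) = 0.5.
Bayes factor of the evidence already in hand = 1.4.
Odds after that evidence = 0.5 × 1.4 = 0.7.
Target odds = 17/3.
Need 1.8ⁿ ≥ 17/3 ÷ 0.7 = 170/21.
1.8³ = 5.832 falls short of 170/21 but 1.8⁴ = 10.4976 reaches it, so n = 4.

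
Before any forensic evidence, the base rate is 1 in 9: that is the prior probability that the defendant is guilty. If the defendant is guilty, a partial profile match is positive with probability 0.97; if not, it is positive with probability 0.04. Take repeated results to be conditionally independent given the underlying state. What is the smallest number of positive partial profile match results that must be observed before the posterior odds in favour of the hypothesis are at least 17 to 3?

Prior odds: (1/9) ÷ (8/9) = 0.125.
Likelihood ratio of a positive = 0.97/0.04 = 24.25.
Target odds = 17/3.
Require 24.25ⁿ ≥ 17/3 ÷ 0.125 = 136/3.
24.25¹ = 24.25 falls short of 136/3 but 24.25² = 588.0625 reaches it, so n = 2.

2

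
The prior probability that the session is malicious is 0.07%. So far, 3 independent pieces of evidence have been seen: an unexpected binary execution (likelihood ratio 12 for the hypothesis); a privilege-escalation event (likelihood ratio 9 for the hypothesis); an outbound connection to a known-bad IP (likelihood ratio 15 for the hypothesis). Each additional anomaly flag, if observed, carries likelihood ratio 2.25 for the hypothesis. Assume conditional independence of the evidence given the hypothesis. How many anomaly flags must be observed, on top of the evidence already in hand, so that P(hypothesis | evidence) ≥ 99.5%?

7

Prior odds = 0.0007/0.9993 = 7/9993.
Combined Bayes factor of the evidence already in hand = 12 × 9 × 15 = 1620.
Odds after that evidence = (7/9993) × 1620 = 3780/3331.
Target odds = 0.995/0.005 = 199.
Need 2.25ⁿ ≥ 199 ÷ (3780/3331) = 662869/3780.
2.25⁶ = 531441/4096 falls short of 662869/3780 but 2.25⁷ = 4782969/16384 reaches it, so n = 7.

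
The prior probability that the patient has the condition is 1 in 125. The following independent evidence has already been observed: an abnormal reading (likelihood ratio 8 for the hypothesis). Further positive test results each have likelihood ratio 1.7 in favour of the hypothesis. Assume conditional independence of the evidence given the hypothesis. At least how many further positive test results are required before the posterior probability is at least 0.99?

14

Prior odds = 0.008/0.992 = 1/124.
Bayes factor of the evidence already in hand = 8.
Odds after that evidence = (1/124) × 8 = 2/31.
Target odds = 0.99/0.01 = 99.
Need 1.7ⁿ ≥ 99 ÷ (2/31) = 1534.5.
1.7¹³ ≈990.458 falls short of 1534.5 but 1.7¹⁴ ≈1683.78 reaches it, so n = 14.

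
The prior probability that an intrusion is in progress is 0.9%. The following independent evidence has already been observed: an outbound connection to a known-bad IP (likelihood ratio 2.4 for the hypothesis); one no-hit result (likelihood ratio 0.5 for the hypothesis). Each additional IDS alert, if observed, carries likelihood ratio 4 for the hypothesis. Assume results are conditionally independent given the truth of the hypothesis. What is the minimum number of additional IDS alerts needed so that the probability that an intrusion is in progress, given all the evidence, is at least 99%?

Prior odds = 0.009/0.991 = 9/991.
Combined Bayes factor of the evidence already in hand = 2.4 × 0.5 = 1.2.
Odds after that evidence = (9/991) × 1.2 = 54/4955.
Target odds = 0.99/0.01 = 99.
Need 4ⁿ ≥ 99 ÷ (54/4955) = 54505/6.
4⁶ = 4096 falls short of 54505/6 but 4⁷ = 16384 reaches it, so n = 7.

7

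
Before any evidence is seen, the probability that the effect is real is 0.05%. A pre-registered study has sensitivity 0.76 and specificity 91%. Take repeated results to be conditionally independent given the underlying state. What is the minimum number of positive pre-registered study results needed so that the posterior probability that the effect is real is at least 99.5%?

7

Prior odds: 0.0005 ÷ 0.9995 = 1/1999.
False-positive rate = 1 − 0.91 = 0.09; likelihood ratio of a positive = 0.76/0.09 = 76/9.
Target odds: 0.995 ÷ 0.005 = 199.
Require (76/9)ⁿ ≥ 199 ÷ (1/1999) = 397801.
(76/9)⁶ ≈362599 falls short of 397801 but (76/9)⁷ ≈3.06195e+06 reaches it, so n = 7.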